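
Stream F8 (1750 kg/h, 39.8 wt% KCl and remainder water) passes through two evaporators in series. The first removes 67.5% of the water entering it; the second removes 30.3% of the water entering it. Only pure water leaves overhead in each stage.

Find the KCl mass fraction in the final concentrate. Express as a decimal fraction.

water in feed = 1750×0.602 = 1053.5 kg/h.
After stage 1: water left = (1−0.675)×1053.5 = 342.39; stream total = 1038.9 kg/h.
After stage 2: water left = (1−0.303)×342.39 = 238.64; final concentrate = 935.14 kg/h.
KCl fraction = 696.5/935.14 = 0.745.

0.745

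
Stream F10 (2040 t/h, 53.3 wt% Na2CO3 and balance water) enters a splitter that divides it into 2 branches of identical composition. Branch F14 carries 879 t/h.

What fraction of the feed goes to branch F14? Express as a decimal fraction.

0.431

Fraction to F14 = 879/2040 = 0.4309.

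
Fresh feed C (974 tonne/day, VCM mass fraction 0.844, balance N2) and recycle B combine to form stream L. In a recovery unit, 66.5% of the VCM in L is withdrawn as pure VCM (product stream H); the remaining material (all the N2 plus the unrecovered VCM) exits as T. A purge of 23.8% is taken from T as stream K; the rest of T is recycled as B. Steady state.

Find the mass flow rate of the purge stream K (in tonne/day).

N2 enters only via C and leaves only via the purge: 974×0.156 = 0.238×(N2 in T), and the recovery unit passes all N2, so N2 in L = N2 in T = 638.42 tonne/day.
VCM in L: m_A = 974×0.844 + (1−0.238)·(1−0.665)·m_A, so m_A = 822.06/0.7447 = 1103.8 tonne/day.
T = (1−0.665)×1103.8 + 638.42 = 1008.2 tonne/day.
Purge K = 0.238×1008.2 = 239.95 tonne/day.

240 tonne/day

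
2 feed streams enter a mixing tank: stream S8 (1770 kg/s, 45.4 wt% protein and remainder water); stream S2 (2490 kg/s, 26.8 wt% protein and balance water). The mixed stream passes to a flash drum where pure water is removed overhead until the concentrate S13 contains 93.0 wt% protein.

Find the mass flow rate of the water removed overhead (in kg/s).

2678 kg/s

protein entering = 1770×0.454 + 2490×0.268 = 1470.9 kg/s.
All protein reports to S13, so S13 = 1470.9/0.930 = 1581.6 kg/s.
Total feed = 4260 kg/s; overhead = 4260 − 1581.6 = 2678.4 kg/s.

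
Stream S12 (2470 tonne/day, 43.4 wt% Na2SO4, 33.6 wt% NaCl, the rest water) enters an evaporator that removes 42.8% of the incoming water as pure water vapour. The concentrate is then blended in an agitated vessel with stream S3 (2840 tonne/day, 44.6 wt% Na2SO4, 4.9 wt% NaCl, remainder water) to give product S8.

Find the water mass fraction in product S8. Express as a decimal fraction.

0.347

Vapour removed = 0.428×0.230×2470 = 243.15 tonne/day; concentrate = 2226.9 tonne/day.
water reaching the mixer = 324.95 (from concentrate) + 2840×0.505 = 1759.2 tonne/day.
Product flow = 2226.9 + 2840 = 5066.9 tonne/day; water fraction = 0.347.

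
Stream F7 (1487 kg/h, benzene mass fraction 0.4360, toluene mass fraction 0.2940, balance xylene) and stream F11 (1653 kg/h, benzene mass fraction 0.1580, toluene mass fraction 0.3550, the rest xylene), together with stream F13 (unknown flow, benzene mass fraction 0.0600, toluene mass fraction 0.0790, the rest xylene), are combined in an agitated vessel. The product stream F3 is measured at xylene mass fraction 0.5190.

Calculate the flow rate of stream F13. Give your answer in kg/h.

Let F13 be the unknown flow. Total out = 3140 + F13.
xylene balance: 1206.5 + 0.861·F13 = 0.519·(3140 + F13)
(0.861 − 0.519)·F13 = 0.519×3140 − 1206.5 = 423.16
F13 = 423.16 / 0.342 = 1237.3 kg/h

1237 kg/h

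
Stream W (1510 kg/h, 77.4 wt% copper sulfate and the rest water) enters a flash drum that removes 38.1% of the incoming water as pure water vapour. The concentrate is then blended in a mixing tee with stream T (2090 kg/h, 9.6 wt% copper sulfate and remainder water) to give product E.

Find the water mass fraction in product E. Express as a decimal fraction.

0.605

Vapour removed = 0.381×0.226×1510 = 130.02 kg/h; concentrate = 1380 kg/h.
water reaching the mixer = 211.24 (from concentrate) + 2090×0.904 = 2100.6 kg/h.
Product flow = 1380 + 2090 = 3470 kg/h; water fraction = 0.605.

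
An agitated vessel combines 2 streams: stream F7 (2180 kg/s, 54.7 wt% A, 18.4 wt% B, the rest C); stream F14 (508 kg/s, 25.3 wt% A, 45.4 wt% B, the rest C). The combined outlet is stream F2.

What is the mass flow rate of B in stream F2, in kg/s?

B out = B in = 2180×0.184 + 508×0.454 = 631.75 kg/s.

631.8 kg/s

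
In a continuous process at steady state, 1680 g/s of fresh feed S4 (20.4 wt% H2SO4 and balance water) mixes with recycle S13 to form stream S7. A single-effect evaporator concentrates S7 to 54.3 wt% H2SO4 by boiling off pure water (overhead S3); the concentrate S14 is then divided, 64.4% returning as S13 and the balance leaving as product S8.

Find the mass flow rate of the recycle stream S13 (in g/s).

Overall H2SO4 balance (none leaves overhead): H2SO4 in fresh feed = H2SO4 in product, i.e. 1680×0.204 = (1−0.644)·S14·0.543.
S14 = 342.72/(0.543×0.356) = 1772.9 g/s.
Recycle S13 = 0.644×1772.9 = 1141.8 g/s.

1142 g/s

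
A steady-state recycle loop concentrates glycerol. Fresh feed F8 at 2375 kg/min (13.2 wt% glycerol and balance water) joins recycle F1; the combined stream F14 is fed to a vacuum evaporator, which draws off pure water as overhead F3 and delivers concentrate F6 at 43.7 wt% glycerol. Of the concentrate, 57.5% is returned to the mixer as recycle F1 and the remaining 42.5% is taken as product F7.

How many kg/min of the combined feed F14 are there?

Overall glycerol balance (none leaves overhead): glycerol in fresh feed = glycerol in product, i.e. 2375×0.132 = (1−0.575)·F6·0.437.
F6 = 313.5/(0.437×0.425) = 1688 kg/min.
Recycle F1 = 0.575×1688 = 970.59 kg/min.
Combined feed F14 = 2375 + 970.59 = 3345.6 kg/min.

3346 kg/min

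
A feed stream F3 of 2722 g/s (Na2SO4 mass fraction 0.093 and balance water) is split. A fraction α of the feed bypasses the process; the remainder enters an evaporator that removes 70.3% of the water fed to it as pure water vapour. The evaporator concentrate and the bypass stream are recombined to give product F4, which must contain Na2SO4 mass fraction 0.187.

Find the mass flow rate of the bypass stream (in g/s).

576.1 g/s

All 2722×0.093 = 253.15 g/s of Na2SO4 reaches F4, so F4 = 253.15/0.187 = 1353.7 g/s and vapour = 1368.3 g/s.
The evaporator receives (1−α)·2722 of feed at 0.907 water and removes 0.703 of that water:
0.703×0.907×(1−α)×2722 = 1368.3
(1−α) = 1368.3/1735.6 = 0.7884;  α = 0.2116.
Bypass flow = 0.2116×2722 = 576.09 g/s.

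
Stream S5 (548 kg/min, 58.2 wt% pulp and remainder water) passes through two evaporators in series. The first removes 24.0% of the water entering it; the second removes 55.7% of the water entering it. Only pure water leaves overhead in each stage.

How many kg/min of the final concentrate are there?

396.1 kg/min

water in feed = 548×0.418 = 229.06 kg/min.
After stage 1: water left = (1−0.240)×229.06 = 174.09; stream total = 493.02 kg/min.
After stage 2: water left = (1−0.557)×174.09 = 77.121; final concentrate = 396.06 kg/min.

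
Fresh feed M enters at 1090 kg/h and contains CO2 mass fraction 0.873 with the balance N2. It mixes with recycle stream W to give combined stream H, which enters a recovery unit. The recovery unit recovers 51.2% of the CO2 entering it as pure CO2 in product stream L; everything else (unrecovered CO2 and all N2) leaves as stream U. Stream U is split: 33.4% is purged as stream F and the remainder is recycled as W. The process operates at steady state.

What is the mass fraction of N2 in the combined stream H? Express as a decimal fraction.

0.227

N2 enters only via M and leaves only via the purge: 1090×0.127 = 0.334×(N2 in U), and the recovery unit passes all N2, so N2 in H = N2 in U = 414.46 kg/h.
CO2 in H: m_A = 1090×0.873 + (1−0.334)·(1−0.512)·m_A, so m_A = 951.57/0.6750 = 1409.8 kg/h.
H = 1409.8 + 414.46 = 1824.2 kg/h.
N2 fraction in H = 414.46/1824.2 = 0.227.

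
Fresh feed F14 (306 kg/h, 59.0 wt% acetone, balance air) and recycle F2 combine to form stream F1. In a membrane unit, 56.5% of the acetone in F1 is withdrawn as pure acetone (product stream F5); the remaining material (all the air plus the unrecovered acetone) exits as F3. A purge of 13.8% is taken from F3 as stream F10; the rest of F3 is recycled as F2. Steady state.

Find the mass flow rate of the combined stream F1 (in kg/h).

1198 kg/h

air enters only via F14 and leaves only via the purge: 306×0.410 = 0.138×(air in F3), and the membrane unit passes all air, so air in F1 = air in F3 = 909.13 kg/h.
acetone in F1: m_A = 306×0.590 + (1−0.138)·(1−0.565)·m_A, so m_A = 180.54/0.6250 = 288.85 kg/h.
F1 = 288.85 + 909.13 = 1198 kg/h.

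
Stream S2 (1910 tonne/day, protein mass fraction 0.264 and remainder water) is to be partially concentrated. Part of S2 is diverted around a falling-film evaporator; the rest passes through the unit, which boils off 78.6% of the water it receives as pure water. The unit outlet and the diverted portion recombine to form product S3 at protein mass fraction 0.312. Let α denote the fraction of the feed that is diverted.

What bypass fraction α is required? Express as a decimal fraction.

All 1910×0.264 = 504.24 tonne/day of protein reaches S3, so S3 = 504.24/0.312 = 1616.2 tonne/day and vapour = 293.85 tonne/day.
The evaporator receives (1−α)·1910 of feed at 0.736 water and removes 0.786 of that water:
0.786×0.736×(1−α)×1910 = 293.85
(1−α) = 293.85/1104.9 = 0.2659;  α = 0.7341.

0.734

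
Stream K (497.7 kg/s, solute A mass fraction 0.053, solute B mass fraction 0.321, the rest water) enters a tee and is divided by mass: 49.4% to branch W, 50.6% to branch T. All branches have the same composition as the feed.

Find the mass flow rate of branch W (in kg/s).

245.9 kg/s

Branch W flow = 0.494×497.7 = 245.86 kg/s.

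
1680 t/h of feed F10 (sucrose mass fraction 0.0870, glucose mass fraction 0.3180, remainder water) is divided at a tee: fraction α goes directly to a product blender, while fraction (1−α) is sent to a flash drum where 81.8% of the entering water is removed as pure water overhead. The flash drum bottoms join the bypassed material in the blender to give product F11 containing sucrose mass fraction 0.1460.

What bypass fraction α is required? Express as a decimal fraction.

0.170

All 1680×0.087 = 146.16 t/h of sucrose reaches F11, so F11 = 146.16/0.146 = 1001.1 t/h and vapour = 678.9 t/h.
The evaporator receives (1−α)·1680 of feed at 0.595 water and removes 0.818 of that water:
0.818×0.595×(1−α)×1680 = 678.9
(1−α) = 678.9/817.67 = 0.8303;  α = 0.1697.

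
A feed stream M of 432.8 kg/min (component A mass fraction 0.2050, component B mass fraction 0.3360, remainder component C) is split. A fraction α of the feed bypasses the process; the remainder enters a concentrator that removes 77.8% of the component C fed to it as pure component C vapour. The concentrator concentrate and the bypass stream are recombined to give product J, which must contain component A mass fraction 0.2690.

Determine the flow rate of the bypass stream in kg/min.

144.4 kg/min

All 432.8×0.205 = 88.724 kg/min of component A reaches J, so J = 88.724/0.269 = 329.83 kg/min and vapour = 102.97 kg/min.
The evaporator receives (1−α)·432.8 of feed at 0.459 component C and removes 0.778 of that component C:
0.778×0.459×(1−α)×432.8 = 102.97
(1−α) = 102.97/154.55 = 0.6662;  α = 0.3338.
Bypass flow = 0.3338×432.8 = 144.45 kg/min.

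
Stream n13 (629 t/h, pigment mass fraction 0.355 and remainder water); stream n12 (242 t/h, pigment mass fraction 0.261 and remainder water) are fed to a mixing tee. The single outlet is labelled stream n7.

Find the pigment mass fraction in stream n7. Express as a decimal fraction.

Total flow out = 629 + 242 = 871 t/h.
pigment in = 629×0.355 + 242×0.261 = 286.46 t/h.
pigment mass fraction in n7 = 286.46/871 = 0.329.

0.329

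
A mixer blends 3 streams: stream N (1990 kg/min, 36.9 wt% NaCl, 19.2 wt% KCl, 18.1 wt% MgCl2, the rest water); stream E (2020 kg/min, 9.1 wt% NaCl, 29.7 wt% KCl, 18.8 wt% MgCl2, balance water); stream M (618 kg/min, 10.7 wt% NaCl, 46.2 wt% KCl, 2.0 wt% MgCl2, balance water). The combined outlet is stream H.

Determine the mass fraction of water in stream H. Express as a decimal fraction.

Total flow out = 1990 + 2020 + 618 = 4628 kg/min.
water in = 1990×0.258 + 2020×0.424 + 618×0.411 = 1623.9 kg/min.
water mass fraction in H = 1623.9/4628 = 0.351.

0.351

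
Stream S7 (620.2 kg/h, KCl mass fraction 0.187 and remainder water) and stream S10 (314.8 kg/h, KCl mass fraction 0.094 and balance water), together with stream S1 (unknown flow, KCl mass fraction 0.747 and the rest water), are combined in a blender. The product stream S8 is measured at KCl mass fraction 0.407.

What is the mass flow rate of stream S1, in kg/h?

Let S1 be the unknown flow. Total out = 935 + S1.
KCl balance: 145.57 + 0.747·S1 = 0.407·(935 + S1)
(0.747 − 0.407)·S1 = 0.407×935 − 145.57 = 234.98
S1 = 234.98 / 0.340 = 691.11 kg/h

691.1 kg/h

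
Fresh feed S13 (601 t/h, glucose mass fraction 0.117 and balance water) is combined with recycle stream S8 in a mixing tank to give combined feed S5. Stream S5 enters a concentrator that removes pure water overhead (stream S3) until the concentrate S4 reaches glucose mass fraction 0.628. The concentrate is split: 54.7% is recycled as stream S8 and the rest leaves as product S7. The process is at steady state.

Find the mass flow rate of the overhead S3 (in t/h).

Overall glucose balance (none leaves overhead): glucose in fresh feed = glucose in product, i.e. 601×0.117 = (1−0.547)·S4·0.628.
S4 = 70.317/(0.628×0.453) = 247.17 t/h.
Recycle S8 = 0.547×247.17 = 135.2 t/h.
Combined feed S5 = 601 + 135.2 = 736.2 t/h.
Overhead S3 = S5 − S4 = 736.2 − 247.17 = 489.03 t/h.

489 t/h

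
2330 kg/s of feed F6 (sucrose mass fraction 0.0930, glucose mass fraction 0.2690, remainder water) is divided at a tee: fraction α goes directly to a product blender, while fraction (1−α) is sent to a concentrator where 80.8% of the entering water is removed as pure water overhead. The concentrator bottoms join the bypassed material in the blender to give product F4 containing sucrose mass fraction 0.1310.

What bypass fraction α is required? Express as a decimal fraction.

0.437

All 2330×0.093 = 216.69 kg/s of sucrose reaches F4, so F4 = 216.69/0.131 = 1654.1 kg/s and vapour = 675.88 kg/s.
The evaporator receives (1−α)·2330 of feed at 0.638 water and removes 0.808 of that water:
0.808×0.638×(1−α)×2330 = 675.88
(1−α) = 675.88/1201.1 = 0.5627;  α = 0.4373.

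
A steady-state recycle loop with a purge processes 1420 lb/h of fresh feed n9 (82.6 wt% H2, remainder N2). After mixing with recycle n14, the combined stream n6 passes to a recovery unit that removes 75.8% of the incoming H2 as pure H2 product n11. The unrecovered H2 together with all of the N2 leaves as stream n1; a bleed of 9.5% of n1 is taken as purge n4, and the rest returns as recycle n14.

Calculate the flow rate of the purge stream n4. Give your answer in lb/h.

N2 enters only via n9 and leaves only via the purge: 1420×0.174 = 0.095×(N2 in n1), and the recovery unit passes all N2, so N2 in n6 = N2 in n1 = 2600.8 lb/h.
H2 in n6: m_A = 1420×0.826 + (1−0.095)·(1−0.758)·m_A, so m_A = 1172.9/0.7810 = 1501.8 lb/h.
n1 = (1−0.758)×1501.8 + 2600.8 = 2964.3 lb/h.
Purge n4 = 0.095×2964.3 = 281.61 lb/h.

281.6 lb/h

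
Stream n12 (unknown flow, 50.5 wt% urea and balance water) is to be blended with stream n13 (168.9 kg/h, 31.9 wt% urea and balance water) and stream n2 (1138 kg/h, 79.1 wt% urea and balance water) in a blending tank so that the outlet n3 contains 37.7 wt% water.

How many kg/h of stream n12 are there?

1185 kg/h

Let n12 be the unknown flow. Total out = 1306.9 + n12.
water balance: 352.86 + 0.495·n12 = 0.377·(1306.9 + n12)
(0.495 − 0.377)·n12 = 0.377×1306.9 − 352.86 = 139.84
n12 = 139.84 / 0.118 = 1185.1 kg/h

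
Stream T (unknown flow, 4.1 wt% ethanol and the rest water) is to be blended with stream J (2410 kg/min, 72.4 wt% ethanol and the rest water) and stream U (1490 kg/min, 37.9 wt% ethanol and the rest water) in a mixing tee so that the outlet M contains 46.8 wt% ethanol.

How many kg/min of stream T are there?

1134 kg/min

Let T be the unknown flow. Total out = 3900 + T.
ethanol balance: 2309.6 + 0.041·T = 0.468·(3900 + T)
(0.041 − 0.468)·T = 0.468×3900 − 2309.6 = -484.35
T = -484.35 / -0.427 = 1134.3 kg/min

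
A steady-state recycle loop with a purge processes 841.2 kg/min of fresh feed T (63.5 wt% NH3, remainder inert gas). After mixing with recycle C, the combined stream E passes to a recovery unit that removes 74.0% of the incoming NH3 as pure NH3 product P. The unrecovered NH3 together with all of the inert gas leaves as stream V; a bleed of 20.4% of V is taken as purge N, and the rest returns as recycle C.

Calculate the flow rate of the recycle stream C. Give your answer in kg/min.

1337 kg/min

inert gas enters only via T and leaves only via the purge: 841.2×0.365 = 0.204×(inert gas in V), and the recovery unit passes all inert gas, so inert gas in E = inert gas in V = 1505.1 kg/min.
NH3 in E: m_A = 841.2×0.635 + (1−0.204)·(1−0.740)·m_A, so m_A = 534.16/0.7930 = 673.56 kg/min.
V = (1−0.740)×673.56 + 1505.1 = 1680.2 kg/min.
Recycle C = (1−0.204)×1680.2 = 1337.5 kg/min.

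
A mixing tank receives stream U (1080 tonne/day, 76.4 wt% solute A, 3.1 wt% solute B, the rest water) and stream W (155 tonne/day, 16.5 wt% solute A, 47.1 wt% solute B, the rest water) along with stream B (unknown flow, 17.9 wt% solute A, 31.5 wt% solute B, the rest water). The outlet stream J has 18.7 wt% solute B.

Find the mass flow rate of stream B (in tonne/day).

972.3 tonne/day

Let B be the unknown flow. Total out = 1235 + B.
solute B balance: 106.48 + 0.315·B = 0.187·(1235 + B)
(0.315 − 0.187)·B = 0.187×1235 − 106.48 = 124.46
B = 124.46 / 0.128 = 972.34 tonne/day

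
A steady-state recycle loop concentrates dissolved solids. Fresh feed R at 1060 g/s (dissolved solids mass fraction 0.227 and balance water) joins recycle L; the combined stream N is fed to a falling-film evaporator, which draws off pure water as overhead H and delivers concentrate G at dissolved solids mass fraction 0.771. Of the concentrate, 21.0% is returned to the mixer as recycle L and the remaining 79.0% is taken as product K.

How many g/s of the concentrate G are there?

Overall dissolved solids balance (none leaves overhead): dissolved solids in fresh feed = dissolved solids in product, i.e. 1060×0.227 = (1−0.210)·G·0.771.
G = 240.62/(0.771×0.790) = 395.05 g/s.

395 g/s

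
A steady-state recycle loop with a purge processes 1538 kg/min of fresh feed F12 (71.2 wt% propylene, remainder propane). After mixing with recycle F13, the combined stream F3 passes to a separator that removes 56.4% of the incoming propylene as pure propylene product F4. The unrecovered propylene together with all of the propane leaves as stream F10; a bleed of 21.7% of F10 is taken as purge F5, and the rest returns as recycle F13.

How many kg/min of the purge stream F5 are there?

600.3 kg/min

propane enters only via F12 and leaves only via the purge: 1538×0.288 = 0.217×(propane in F10), and the separator passes all propane, so propane in F3 = propane in F10 = 2041.2 kg/min.
propylene in F3: m_A = 1538×0.712 + (1−0.217)·(1−0.564)·m_A, so m_A = 1095.1/0.6586 = 1662.7 kg/min.
F10 = (1−0.564)×1662.7 + 2041.2 = 2766.1 kg/min.
Purge F5 = 0.217×2766.1 = 600.25 kg/min.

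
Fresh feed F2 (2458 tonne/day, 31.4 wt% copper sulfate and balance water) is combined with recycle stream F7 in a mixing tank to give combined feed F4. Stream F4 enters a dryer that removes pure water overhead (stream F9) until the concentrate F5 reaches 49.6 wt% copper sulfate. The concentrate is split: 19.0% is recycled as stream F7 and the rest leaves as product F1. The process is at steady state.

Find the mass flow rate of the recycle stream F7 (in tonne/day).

365 tonne/day

Overall copper sulfate balance (none leaves overhead): copper sulfate in fresh feed = copper sulfate in product, i.e. 2458×0.314 = (1−0.190)·F5·0.496.
F5 = 771.81/(0.496×0.810) = 1921.1 tonne/day.
Recycle F7 = 0.190×1921.1 = 365 tonne/day.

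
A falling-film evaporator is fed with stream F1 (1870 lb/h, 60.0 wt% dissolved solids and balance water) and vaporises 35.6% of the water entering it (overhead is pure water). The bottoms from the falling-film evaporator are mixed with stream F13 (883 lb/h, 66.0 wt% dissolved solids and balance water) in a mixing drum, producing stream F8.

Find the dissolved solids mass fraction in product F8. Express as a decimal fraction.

Vapour removed = 0.356×0.400×1870 = 266.29 lb/h; concentrate = 1603.7 lb/h.
dissolved solids reaching the mixer = 1122 (from concentrate) + 883×0.660 = 1704.8 lb/h.
Product flow = 1603.7 + 883 = 2486.7 lb/h; dissolved solids fraction = 0.686.

0.686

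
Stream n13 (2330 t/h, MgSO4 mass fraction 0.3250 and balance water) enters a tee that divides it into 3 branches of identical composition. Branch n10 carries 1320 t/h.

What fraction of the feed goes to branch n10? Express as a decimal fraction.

Fraction to n10 = 1320/2330 = 0.5665.

0.567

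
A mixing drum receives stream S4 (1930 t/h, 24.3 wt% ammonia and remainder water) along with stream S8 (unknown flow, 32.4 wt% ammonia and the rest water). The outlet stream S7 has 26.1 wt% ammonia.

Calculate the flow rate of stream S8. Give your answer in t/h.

551.4 t/h

Let S8 be the unknown flow. Total out = 1930 + S8.
ammonia balance: 468.99 + 0.324·S8 = 0.261·(1930 + S8)
(0.324 − 0.261)·S8 = 0.261×1930 − 468.99 = 34.74
S8 = 34.74 / 0.063 = 551.43 t/h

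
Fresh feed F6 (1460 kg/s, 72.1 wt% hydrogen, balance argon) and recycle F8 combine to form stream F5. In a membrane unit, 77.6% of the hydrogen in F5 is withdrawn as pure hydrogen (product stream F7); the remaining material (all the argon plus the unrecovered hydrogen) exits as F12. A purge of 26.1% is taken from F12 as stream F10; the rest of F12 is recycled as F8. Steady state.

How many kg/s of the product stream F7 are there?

978.9 kg/s

hydrogen in F5: m_A = 1460×0.721 + (1−0.261)·(1−0.776)·m_A, so m_A = 1052.7/0.8345 = 1261.5 kg/s.
Product F7 = 0.776×1261.5 = 978.91 kg/s.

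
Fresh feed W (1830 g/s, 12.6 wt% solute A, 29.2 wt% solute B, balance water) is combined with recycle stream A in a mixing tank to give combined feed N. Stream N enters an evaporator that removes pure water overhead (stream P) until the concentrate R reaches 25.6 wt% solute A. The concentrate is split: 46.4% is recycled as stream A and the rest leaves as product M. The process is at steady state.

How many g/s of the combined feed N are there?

2610 g/s

Overall solute A balance (none leaves overhead): solute A in fresh feed = solute A in product, i.e. 1830×0.126 = (1−0.464)·R·0.256.
R = 230.58/(0.256×0.536) = 1680.4 g/s.
Recycle A = 0.464×1680.4 = 779.71 g/s.
Combined feed N = 1830 + 779.71 = 2609.7 g/s.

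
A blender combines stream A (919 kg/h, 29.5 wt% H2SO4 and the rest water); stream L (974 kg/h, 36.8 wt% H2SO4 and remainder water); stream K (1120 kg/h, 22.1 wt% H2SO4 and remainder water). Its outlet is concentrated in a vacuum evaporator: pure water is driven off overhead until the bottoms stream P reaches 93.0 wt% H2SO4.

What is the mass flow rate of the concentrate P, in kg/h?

943.1 kg/h

H2SO4 entering = 919×0.295 + 974×0.368 + 1120×0.221 = 877.06 kg/h.
All H2SO4 reports to P, so P = 877.06/0.930 = 943.07 kg/h.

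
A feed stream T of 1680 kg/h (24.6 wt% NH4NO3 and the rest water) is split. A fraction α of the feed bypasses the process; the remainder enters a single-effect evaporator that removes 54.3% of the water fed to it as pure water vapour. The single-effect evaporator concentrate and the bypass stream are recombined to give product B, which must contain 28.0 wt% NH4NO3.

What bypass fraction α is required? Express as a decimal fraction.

All 1680×0.246 = 413.28 kg/h of NH4NO3 reaches B, so B = 413.28/0.280 = 1476 kg/h and vapour = 204 kg/h.
The evaporator receives (1−α)·1680 of feed at 0.754 water and removes 0.543 of that water:
0.543×0.754×(1−α)×1680 = 204
(1−α) = 204/687.83 = 0.2966;  α = 0.7034.

0.703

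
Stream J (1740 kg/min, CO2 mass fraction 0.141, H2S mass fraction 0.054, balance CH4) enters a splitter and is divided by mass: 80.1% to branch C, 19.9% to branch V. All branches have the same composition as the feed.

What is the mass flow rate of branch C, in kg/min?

Branch C flow = 0.801×1740 = 1393.7 kg/min.

1394 kg/min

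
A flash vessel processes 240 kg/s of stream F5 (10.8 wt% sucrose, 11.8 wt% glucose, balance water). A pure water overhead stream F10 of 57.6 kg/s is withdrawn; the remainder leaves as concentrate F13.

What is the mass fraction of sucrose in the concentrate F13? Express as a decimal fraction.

sucrose is not removed: 240×0.108 = 25.92 kg/s of sucrose enters F13.
Concentrate = 240 − 57.6 = 182.4 kg/s.
Mass fraction = 25.92/182.4 = 0.142.

0.142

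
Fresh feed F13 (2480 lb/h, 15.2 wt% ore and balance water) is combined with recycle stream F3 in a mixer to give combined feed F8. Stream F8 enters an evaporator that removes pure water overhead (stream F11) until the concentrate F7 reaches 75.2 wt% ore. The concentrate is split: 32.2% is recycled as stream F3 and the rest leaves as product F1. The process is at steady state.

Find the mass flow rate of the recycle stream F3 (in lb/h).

Overall ore balance (none leaves overhead): ore in fresh feed = ore in product, i.e. 2480×0.152 = (1−0.322)·F7·0.752.
F7 = 376.96/(0.752×0.678) = 739.35 lb/h.
Recycle F3 = 0.322×739.35 = 238.07 lb/h.

238.1 lb/h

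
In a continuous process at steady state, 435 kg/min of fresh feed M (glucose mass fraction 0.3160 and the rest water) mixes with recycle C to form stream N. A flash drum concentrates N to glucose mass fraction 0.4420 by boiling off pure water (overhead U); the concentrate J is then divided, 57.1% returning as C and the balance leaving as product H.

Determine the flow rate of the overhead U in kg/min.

Overall glucose balance (none leaves overhead): glucose in fresh feed = glucose in product, i.e. 435×0.316 = (1−0.571)·J·0.442.
J = 137.46/(0.442×0.429) = 724.93 kg/min.
Recycle C = 0.571×724.93 = 413.94 kg/min.
Combined feed N = 435 + 413.94 = 848.94 kg/min.
Overhead U = N − J = 848.94 − 724.93 = 124 kg/min.

124 kg/min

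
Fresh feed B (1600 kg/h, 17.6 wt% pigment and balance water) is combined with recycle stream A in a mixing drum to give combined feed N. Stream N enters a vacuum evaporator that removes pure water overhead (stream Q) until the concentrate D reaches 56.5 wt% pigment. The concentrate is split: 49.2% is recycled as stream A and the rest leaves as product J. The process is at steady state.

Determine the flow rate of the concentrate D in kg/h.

981.1 kg/h

Overall pigment balance (none leaves overhead): pigment in fresh feed = pigment in product, i.e. 1600×0.176 = (1−0.492)·D·0.565.
D = 281.6/(0.565×0.508) = 981.12 kg/h.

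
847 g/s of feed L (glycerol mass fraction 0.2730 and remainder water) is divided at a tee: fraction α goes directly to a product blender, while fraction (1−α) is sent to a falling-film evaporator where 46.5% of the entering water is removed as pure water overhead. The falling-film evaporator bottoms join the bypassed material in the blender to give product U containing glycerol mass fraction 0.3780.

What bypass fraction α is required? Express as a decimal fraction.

0.178

All 847×0.273 = 231.23 g/s of glycerol reaches U, so U = 231.23/0.378 = 611.72 g/s and vapour = 235.28 g/s.
The evaporator receives (1−α)·847 of feed at 0.727 water and removes 0.465 of that water:
0.465×0.727×(1−α)×847 = 235.28
(1−α) = 235.28/286.33 = 0.8217;  α = 0.1783.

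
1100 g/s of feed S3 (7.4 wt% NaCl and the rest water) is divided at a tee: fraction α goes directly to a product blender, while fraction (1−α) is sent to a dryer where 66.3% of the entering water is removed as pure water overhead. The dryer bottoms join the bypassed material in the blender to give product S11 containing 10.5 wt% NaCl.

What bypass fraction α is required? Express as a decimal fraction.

0.519

All 1100×0.074 = 81.4 g/s of NaCl reaches S11, so S11 = 81.4/0.105 = 775.24 g/s and vapour = 324.76 g/s.
The evaporator receives (1−α)·1100 of feed at 0.926 water and removes 0.663 of that water:
0.663×0.926×(1−α)×1100 = 324.76
(1−α) = 324.76/675.33 = 0.4809;  α = 0.5191.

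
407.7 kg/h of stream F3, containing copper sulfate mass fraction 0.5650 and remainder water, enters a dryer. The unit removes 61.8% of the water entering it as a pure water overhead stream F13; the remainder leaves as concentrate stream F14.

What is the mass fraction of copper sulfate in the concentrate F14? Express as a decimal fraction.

0.7727

copper sulfate is not removed: 407.7×0.565 = 230.35 kg/h of copper sulfate enters F14.
water entering = 407.7×0.435 = 177.35 kg/h; overhead removed = 0.618×177.35 = 109.6 kg/h.
Concentrate = 407.7 − 109.6 = 298.1 kg/h.
Mass fraction = 230.35/298.1 = 0.7727.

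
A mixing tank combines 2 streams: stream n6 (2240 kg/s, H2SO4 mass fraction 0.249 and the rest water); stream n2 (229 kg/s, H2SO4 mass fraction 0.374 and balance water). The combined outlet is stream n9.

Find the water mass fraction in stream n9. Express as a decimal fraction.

0.739

Total flow out = 2240 + 229 = 2469 kg/s.
water in = 2240×0.751 + 229×0.626 = 1825.6 kg/s.
water mass fraction in n9 = 1825.6/2469 = 0.739.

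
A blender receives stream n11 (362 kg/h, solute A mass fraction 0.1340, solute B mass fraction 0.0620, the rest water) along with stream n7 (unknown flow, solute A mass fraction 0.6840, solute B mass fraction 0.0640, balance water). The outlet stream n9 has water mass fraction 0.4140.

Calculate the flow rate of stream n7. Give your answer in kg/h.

871.5 kg/h

Let n7 be the unknown flow. Total out = 362 + n7.
water balance: 291.05 + 0.252·n7 = 0.414·(362 + n7)
(0.252 − 0.414)·n7 = 0.414×362 − 291.05 = -141.18
n7 = -141.18 / -0.162 = 871.48 kg/h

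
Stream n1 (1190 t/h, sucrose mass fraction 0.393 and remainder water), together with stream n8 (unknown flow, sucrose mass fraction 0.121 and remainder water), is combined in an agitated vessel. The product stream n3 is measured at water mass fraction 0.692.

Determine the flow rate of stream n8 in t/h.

Let n8 be the unknown flow. Total out = 1190 + n8.
water balance: 722.33 + 0.879·n8 = 0.692·(1190 + n8)
(0.879 − 0.692)·n8 = 0.692×1190 − 722.33 = 101.15
n8 = 101.15 / 0.187 = 540.91 t/h

540.9 t/h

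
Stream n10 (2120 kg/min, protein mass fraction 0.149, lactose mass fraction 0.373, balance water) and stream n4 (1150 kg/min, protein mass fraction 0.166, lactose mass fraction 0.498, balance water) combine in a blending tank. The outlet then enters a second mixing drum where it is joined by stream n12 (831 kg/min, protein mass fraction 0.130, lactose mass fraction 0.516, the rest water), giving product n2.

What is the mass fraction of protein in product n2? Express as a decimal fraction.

Overall, product flow = 4101 kg/min.
protein in = 2120×0.149 + 1150×0.166 + 831×0.130 = 614.81 kg/min.
protein fraction in n2 = 0.150.

0.150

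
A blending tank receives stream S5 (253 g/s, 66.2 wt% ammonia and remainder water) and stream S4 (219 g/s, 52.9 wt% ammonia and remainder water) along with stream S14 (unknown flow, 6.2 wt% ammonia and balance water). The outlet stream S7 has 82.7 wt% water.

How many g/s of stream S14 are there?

1817 g/s

Let S14 be the unknown flow. Total out = 472 + S14.
water balance: 188.66 + 0.938·S14 = 0.827·(472 + S14)
(0.938 − 0.827)·S14 = 0.827×472 − 188.66 = 201.68
S14 = 201.68 / 0.111 = 1816.9 g/s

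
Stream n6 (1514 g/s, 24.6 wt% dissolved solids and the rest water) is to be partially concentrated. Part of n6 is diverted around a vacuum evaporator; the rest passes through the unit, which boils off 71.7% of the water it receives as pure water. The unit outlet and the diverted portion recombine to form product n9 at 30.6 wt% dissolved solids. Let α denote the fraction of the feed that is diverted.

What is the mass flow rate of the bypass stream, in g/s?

964.9 g/s

All 1514×0.246 = 372.44 g/s of dissolved solids reaches n9, so n9 = 372.44/0.306 = 1217.1 g/s and vapour = 296.86 g/s.
The evaporator receives (1−α)·1514 of feed at 0.754 water and removes 0.717 of that water:
0.717×0.754×(1−α)×1514 = 296.86
(1−α) = 296.86/818.5 = 0.3627;  α = 0.6373.
Bypass flow = 0.6373×1514 = 964.88 g/s.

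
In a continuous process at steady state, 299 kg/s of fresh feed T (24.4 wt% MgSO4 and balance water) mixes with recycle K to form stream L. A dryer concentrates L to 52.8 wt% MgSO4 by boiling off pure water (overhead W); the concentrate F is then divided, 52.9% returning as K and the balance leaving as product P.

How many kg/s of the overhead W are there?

160.8 kg/s

Overall MgSO4 balance (none leaves overhead): MgSO4 in fresh feed = MgSO4 in product, i.e. 299×0.244 = (1−0.529)·F·0.528.
F = 72.956/(0.528×0.471) = 293.36 kg/s.
Recycle K = 0.529×293.36 = 155.19 kg/s.
Combined feed L = 299 + 155.19 = 454.19 kg/s.
Overhead W = L − F = 454.19 − 293.36 = 160.83 kg/s.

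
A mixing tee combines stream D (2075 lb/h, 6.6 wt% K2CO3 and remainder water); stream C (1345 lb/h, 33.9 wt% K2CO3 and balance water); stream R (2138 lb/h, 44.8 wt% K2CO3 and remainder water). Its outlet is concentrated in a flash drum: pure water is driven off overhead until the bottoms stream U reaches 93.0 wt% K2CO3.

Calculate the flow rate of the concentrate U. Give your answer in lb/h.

1667 lb/h

K2CO3 entering = 2075×0.066 + 1345×0.339 + 2138×0.448 = 1550.7 lb/h.
All K2CO3 reports to U, so U = 1550.7/0.930 = 1667.5 lb/h.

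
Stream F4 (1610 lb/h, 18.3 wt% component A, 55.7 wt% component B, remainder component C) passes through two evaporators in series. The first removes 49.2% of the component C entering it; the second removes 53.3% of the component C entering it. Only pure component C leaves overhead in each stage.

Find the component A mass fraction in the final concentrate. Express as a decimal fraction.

0.2283

component C in feed = 1610×0.260 = 418.6 lb/h.
After stage 1: component C left = (1−0.492)×418.6 = 212.65; stream total = 1404 lb/h.
After stage 2: component C left = (1−0.533)×212.65 = 99.307; final concentrate = 1290.7 lb/h.
component A fraction = 294.63/1290.7 = 0.2283.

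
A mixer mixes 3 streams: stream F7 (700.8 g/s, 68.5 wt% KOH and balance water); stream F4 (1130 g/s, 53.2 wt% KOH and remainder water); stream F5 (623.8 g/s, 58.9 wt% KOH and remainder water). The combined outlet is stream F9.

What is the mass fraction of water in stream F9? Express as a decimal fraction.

Total flow out = 700.8 + 1130 + 623.8 = 2454.6 g/s.
water in = 700.8×0.315 + 1130×0.468 + 623.8×0.411 = 1006 g/s.
water mass fraction in F9 = 1006/2454.6 = 0.4098.

0.4098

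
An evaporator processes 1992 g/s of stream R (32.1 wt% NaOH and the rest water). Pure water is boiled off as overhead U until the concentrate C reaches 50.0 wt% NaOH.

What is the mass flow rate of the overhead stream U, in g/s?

NaOH is conserved: 1992×0.321 = 639.43 g/s all reports to the concentrate.
Concentrate = 639.43/(target fraction) = 1278.9 g/s.
Overhead = 1992 − 1278.9 = 713.14 g/s.

713.1 g/s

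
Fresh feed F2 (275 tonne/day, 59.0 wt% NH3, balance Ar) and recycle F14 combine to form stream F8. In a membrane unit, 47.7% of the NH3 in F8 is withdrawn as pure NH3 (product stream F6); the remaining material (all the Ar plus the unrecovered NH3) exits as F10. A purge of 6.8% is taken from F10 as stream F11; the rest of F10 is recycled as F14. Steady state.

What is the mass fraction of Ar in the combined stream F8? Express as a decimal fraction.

0.840

Ar enters only via F2 and leaves only via the purge: 275×0.410 = 0.068×(Ar in F10), and the membrane unit passes all Ar, so Ar in F8 = Ar in F10 = 1658.1 tonne/day.
NH3 in F8: m_A = 275×0.590 + (1−0.068)·(1−0.477)·m_A, so m_A = 162.25/0.5126 = 316.55 tonne/day.
F8 = 316.55 + 1658.1 = 1974.6 tonne/day.
Ar fraction in F8 = 1658.1/1974.6 = 0.840.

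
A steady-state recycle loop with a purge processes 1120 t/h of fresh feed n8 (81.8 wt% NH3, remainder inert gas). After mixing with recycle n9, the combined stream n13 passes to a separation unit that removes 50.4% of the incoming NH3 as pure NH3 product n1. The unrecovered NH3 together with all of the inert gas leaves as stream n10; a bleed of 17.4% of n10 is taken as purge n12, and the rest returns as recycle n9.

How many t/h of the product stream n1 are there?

NH3 in n13: m_A = 1120×0.818 + (1−0.174)·(1−0.504)·m_A, so m_A = 916.16/0.5903 = 1552 t/h.
Product n1 = 0.504×1552 = 782.21 t/h.

782.2 t/h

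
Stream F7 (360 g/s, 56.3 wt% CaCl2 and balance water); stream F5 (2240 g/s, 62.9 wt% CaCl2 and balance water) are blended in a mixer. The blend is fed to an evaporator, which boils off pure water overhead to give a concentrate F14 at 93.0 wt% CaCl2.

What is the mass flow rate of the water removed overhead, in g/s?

867.1 g/s

CaCl2 entering = 360×0.563 + 2240×0.629 = 1611.6 g/s.
All CaCl2 reports to F14, so F14 = 1611.6/0.930 = 1732.9 g/s.
Total feed = 2600 g/s; overhead = 2600 − 1732.9 = 867.05 g/s.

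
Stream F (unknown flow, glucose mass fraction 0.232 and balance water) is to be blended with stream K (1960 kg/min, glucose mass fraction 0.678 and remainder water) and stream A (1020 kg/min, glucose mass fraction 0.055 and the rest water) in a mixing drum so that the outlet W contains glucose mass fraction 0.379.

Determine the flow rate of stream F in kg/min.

1739 kg/min

Let F be the unknown flow. Total out = 2980 + F.
glucose balance: 1385 + 0.232·F = 0.379·(2980 + F)
(0.232 − 0.379)·F = 0.379×2980 − 1385 = -255.56
F = -255.56 / -0.147 = 1738.5 kg/min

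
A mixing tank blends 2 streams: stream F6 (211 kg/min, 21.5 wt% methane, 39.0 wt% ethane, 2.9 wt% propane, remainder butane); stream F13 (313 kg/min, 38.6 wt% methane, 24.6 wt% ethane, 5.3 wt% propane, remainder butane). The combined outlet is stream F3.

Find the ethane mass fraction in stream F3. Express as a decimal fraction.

Total flow out = 211 + 313 = 524 kg/min.
ethane in = 211×0.390 + 313×0.246 = 159.29 kg/min.
ethane mass fraction in F3 = 159.29/524 = 0.304.

0.304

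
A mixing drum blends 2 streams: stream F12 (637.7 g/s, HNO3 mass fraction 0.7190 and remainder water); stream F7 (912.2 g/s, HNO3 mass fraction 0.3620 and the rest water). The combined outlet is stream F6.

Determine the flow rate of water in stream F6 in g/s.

761.2 g/s

water out = water in = 637.7×0.281 + 912.2×0.638 = 761.18 g/s.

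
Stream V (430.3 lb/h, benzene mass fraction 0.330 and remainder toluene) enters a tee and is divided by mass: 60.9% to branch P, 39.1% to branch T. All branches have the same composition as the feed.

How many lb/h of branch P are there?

262.1 lb/h

Branch P flow = 0.609×430.3 = 262.05 lb/h.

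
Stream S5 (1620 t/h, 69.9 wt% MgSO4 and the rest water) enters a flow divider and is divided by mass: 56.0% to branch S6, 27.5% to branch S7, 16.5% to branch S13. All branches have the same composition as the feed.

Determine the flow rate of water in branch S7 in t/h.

Branch S7 total = 0.275×1620 = 445.5 t/h.
water in S7 = 0.301×445.5 = 134.1 t/h.

134.1 t/h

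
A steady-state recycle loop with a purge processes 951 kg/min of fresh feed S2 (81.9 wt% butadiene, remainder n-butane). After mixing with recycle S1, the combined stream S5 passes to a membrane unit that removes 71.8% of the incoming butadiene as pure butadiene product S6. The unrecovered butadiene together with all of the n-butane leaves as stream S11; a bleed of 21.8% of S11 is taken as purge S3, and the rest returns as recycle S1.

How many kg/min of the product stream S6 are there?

butadiene in S5: m_A = 951×0.819 + (1−0.218)·(1−0.718)·m_A, so m_A = 778.87/0.7795 = 999.22 kg/min.
Product S6 = 0.718×999.22 = 717.44 kg/min.

717.4 kg/min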